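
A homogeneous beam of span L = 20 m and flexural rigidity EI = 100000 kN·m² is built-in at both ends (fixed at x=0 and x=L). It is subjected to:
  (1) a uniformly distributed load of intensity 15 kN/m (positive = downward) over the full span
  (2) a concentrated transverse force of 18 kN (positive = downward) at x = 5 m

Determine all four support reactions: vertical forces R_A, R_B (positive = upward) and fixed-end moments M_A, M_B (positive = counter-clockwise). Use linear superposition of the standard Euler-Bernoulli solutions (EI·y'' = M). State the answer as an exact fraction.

R_A = 2643/16 kN, M_A = 4405/8 kN·m, R_B = 2445/16 kN, M_B = -4135/8 kN·m

Load 1 — uniform load w=15 kN/m over full span:
  R_A = wL/2 = 15·20/2 = 150 kN
  M_A = wL²/12 = 15·20²/12 = 500 kN·m
  R_B = wL/2 = 15·20/2 = 150 kN
  M_B = -wL²/12 = -15·20²/12 = -500 kN·m
Load 2 — point force P=18 kN at a=5 m (b=L-a=15):
  R_A = Pb²(3a+b)/L³ = 18·15²·(3·5+15)/20³ = 243/16 kN
  M_A = Pab²/L² = 18·5·15²/20² = 405/8 kN·m
  R_B = Pa²(a+3b)/L³ = 18·5²·(5+3·15)/20³ = 45/16 kN
  M_B = -Pa²b/L² = -18·5²·15/20² = -135/8 kN·m
Superposition: R_A = 2643/16 kN, M_A = 4405/8 kN·m, R_B = 2445/16 kN, M_B = -4135/8 kN·m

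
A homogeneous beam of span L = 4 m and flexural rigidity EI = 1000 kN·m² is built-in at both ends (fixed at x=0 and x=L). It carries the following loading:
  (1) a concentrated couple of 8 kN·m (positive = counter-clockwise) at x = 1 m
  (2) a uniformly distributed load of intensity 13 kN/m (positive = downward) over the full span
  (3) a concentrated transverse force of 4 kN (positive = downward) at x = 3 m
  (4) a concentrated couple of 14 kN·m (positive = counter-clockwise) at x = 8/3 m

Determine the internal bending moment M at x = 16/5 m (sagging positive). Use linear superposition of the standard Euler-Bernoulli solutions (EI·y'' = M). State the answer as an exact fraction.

M(16/5) = -983/300 kN·m

Load 1 — applied couple M₀=8 kN·m at a=1 m (b=L-a=3):
  M_1 = R_Ax - M_A - M₀  [x>a] with R_A=9/4, M_A=-3/2 = (9/4)·(16/5) - (-3/2) - 8 = 7/10 kN·m
Load 2 — uniform load w=13 kN/m over full span:
  M_2 = wLx/2 - wL²/12 - wx²/2 = 13·4·(16/5)/2 - 13·4²/12 - 13·(16/5)²/2 = -52/75 kN·m
Load 3 — point force P=4 kN at a=3 m (b=L-a=1):
  M_3 = Pa²(a+3b)(L-x)/L³ - Pa²b/L²  [x>a] = 4·3²·(3+3·1)·(4-(16/5))/4³ - 4·3²·1/4² = 9/20 kN·m
Load 4 — applied couple M₀=14 kN·m at a=8/3 m (b=L-a=4/3):
  M_4 = R_Ax - M_A - M₀  [x>a] with R_A=14/3, M_A=14/3 = (14/3)·(16/5) - (14/3) - 14 = -56/15 kN·m
Superposition: M = Σ M_i = -983/300 kN·m ≈ -3.276667 kN·m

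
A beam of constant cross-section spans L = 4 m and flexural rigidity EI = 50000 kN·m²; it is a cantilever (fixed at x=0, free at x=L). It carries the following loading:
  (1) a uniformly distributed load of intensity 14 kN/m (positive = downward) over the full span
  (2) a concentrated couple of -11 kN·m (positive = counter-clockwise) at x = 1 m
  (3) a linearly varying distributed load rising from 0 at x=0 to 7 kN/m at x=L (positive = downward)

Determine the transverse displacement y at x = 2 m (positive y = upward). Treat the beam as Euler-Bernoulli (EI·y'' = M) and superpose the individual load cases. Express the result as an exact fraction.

y(2) = -6949/1500000 m

Load 1 — uniform load w=14 kN/m over full span:
  y_1 = -wx²(x²-4Lx+6L²)/(24EI) = -14·2²·(2²-4·4·2+6·4²)/(24·50000) = -119/37500 m
Load 2 — applied couple M₀=-11 kN·m at a=1 m (b=L-a=3):
  y_2 = M₀a(2x-a)/(2EI)  [x>a] = (-11)·1·(2·2-1)/(2·50000) = -33/100000 m
Load 3 — triangular load w₀=7 kN/m (0→w₀ over full span):
  y_3 = (w₀Lx³/12-w₀L²x²/6-w₀x⁵/(120L))/EI = (7·4·2³/12-7·4²·2²/6-7·2⁵/(120·4))/50000 = -847/750000 m
Superposition: y = Σ y_i = -6949/1500000 m ≈ -0.004633 m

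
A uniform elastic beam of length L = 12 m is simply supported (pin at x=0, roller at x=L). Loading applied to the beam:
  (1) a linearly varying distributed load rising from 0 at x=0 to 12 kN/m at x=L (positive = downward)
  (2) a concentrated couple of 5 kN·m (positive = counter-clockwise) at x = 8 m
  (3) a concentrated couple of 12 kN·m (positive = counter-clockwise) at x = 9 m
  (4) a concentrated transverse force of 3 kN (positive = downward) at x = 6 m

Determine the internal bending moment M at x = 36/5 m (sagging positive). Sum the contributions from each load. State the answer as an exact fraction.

M(36/5) = 15999/125 kN·m

Load 1 — triangular load w₀=12 kN/m (0→w₀ over full span):
  M_1 = w₀Lx/6 - w₀x³/(6L) = 12·12·(36/5)/6 - 12·(36/5)³/(6·12) = 13824/125 kN·m
Load 2 — applied couple M₀=5 kN·m at a=8 m (b=L-a=4):
  M_2 = M₀x/L  [x≤a] = 5·(36/5)/12 = 3 kN·m
Load 3 — applied couple M₀=12 kN·m at a=9 m (b=L-a=3):
  M_3 = M₀x/L  [x≤a] = 12·(36/5)/12 = 36/5 kN·m
Load 4 — point force P=3 kN at a=6 m (b=L-a=6):
  M_4 = Pa(L-x)/L  [x>a] = 3·6·(12-(36/5))/12 = 36/5 kN·m
Superposition: M = Σ M_i = 15999/125 kN·m ≈ 127.992000 kN·m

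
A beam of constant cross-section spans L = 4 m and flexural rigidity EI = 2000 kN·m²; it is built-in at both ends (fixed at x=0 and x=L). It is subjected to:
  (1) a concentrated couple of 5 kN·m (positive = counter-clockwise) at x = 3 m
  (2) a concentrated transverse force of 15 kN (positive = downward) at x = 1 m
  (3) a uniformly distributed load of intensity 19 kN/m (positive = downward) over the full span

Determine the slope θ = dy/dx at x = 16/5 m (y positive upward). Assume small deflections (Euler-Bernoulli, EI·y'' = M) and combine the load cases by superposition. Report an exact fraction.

Load 1 — applied couple M₀=5 kN·m at a=3 m (b=L-a=1):
  θ_1 = (R_Ax²/2 - M_Ax - M₀(x-a))/EI  [x>a] with R_A=45/32, M_A=25/16 = ((45/32)·(16/5)²/2 - (25/16)·(16/5) - 5·((16/5)-3))/2000 = 3/5000 rad
Load 2 — point force P=15 kN at a=1 m (b=L-a=3):
  θ_2 = Pa²(L-x)(2bL-(3b+a)(L-x))/(2L³EI)  [x>a] = 15·1²·(4-(16/5))·(2·3·4-(3·3+1)·(4-(16/5)))/(2·4³·2000) = 3/4000 rad
Load 3 — uniform load w=19 kN/m over full span:
  θ_3 = -wx(L-x)(L-2x)/(12EI) = -19·(16/5)·(4-(16/5))·(4-2·(16/5))/(12·2000) = 76/15625 rad
Superposition: θ = Σ θ_i = 3107/500000 rad ≈ 0.006214 rad

θ(16/5) = 3107/500000 rad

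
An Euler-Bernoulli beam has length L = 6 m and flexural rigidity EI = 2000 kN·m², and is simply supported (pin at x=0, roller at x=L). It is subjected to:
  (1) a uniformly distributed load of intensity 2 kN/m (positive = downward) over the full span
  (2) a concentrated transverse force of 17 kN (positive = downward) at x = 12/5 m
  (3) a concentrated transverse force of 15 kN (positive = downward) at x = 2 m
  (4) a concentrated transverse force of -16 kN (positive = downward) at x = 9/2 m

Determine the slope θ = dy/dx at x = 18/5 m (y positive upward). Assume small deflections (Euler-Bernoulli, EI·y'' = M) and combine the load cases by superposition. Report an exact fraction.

θ(18/5) = 21647/1500000 rad

Load 1 — uniform load w=2 kN/m over full span:
  θ_1 = -w(L³-6Lx²+4x³)/(24EI) = -2·(6³-6·6·(18/5)²+4·(18/5)³)/(24·2000) = 333/125000 rad
Load 2 — point force P=17 kN at a=12/5 m (b=L-a=18/5):
  θ_2 = -Pa(2L²-6Lx+3x²+a²)/(6LEI)  [x>a] = -17·(12/5)·(2·6²-6·6·(18/5)+3·(18/5)²+(12/5)²)/(6·6·2000) = 459/62500 rad
Load 3 — point force P=15 kN at a=2 m (b=L-a=4):
  θ_3 = -Pa(2L²-6Lx+3x²+a²)/(6LEI)  [x>a] = -15·2·(2·6²-6·6·(18/5)+3·(18/5)²+2²)/(6·6·2000) = 23/3750 rad
Load 4 — point force P=-16 kN at a=9/2 m (b=L-a=3/2):
  θ_4 = -Pb(L²-b²-3x²)/(6LEI)  [x≤a] = -(-16)·(3/2)·(6²-(3/2)²-3·(18/5)²)/(6·6·2000) = -171/100000 rad
Superposition: θ = Σ θ_i = 21647/1500000 rad ≈ 0.014431 rad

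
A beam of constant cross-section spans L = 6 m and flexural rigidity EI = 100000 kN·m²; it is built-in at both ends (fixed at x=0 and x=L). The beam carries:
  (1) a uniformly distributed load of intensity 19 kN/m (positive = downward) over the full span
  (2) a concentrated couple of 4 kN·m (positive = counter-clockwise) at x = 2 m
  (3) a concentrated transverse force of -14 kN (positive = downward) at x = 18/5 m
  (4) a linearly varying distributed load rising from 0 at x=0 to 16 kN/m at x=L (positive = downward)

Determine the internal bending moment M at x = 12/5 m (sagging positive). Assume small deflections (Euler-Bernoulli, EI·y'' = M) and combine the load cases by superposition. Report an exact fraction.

M(12/5) = 53749/1875 kN·m

Load 1 — uniform load w=19 kN/m over full span:
  M_1 = wLx/2 - wL²/12 - wx²/2 = 19·6·(12/5)/2 - 19·6²/12 - 19·(12/5)²/2 = 627/25 kN·m
Load 2 — applied couple M₀=4 kN·m at a=2 m (b=L-a=4):
  M_2 = R_Ax - M_A - M₀  [x>a] with R_A=8/9, M_A=0 = (8/9)·(12/5) - 0 - 4 = -28/15 kN·m
Load 3 — point force P=-14 kN at a=18/5 m (b=L-a=12/5):
  M_3 = Pb²(3a+b)x/L³ - Pab²/L²  [x≤a] = (-14)·(12/5)²·(3·(18/5)+(12/5))·(12/5)/6³ - (-14)·(18/5)·(12/5)²/6² = -2352/625 kN·m
Load 4 — triangular load w₀=16 kN/m (0→w₀ over full span):
  M_4 = 3w₀Lx/20 - w₀L²/30 - w₀x³/(6L) = 3·16·6·(12/5)/20 - 16·6²/30 - 16·(12/5)³/(6·6) = 1152/125 kN·m
Superposition: M = Σ M_i = 53749/1875 kN·m ≈ 28.666133 kN·m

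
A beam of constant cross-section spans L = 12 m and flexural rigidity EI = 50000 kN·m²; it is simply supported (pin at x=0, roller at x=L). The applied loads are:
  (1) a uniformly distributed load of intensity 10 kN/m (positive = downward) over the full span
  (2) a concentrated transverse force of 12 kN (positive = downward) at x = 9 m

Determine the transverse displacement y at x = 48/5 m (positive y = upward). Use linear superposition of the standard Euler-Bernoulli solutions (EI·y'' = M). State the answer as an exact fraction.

y(48/5) = -113103/3125000 m

Load 1 — uniform load w=10 kN/m over full span:
  y_1 = -wx(L³-2Lx²+x³)/(24EI) = -10·(48/5)·(12³-2·12·(48/5)²+(48/5)³)/(24·50000) = -12528/390625 m
Load 2 — point force P=12 kN at a=9 m (b=L-a=3):
  y_2 = -Pa(L-x)(2Lx-a²-x²)/(6LEI)  [x>a] = -12·9·(12-(48/5))·(2·12·(48/5)-9²-(48/5)²)/(6·12·50000) = -12879/3125000 m
Superposition: y = Σ y_i = -113103/3125000 m ≈ -0.036193 m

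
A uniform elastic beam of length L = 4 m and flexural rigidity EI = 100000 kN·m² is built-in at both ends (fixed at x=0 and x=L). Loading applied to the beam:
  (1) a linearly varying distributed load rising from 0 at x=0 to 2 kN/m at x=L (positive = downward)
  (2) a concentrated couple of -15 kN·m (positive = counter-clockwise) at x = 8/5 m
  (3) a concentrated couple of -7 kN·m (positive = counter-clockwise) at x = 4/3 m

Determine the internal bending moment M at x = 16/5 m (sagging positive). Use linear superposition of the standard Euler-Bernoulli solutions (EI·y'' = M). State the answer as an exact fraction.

M(16/5) = -113/125 kN·m

Load 1 — triangular load w₀=2 kN/m (0→w₀ over full span):
  M_1 = 3w₀Lx/20 - w₀L²/30 - w₀x³/(6L) = 3·2·4·(16/5)/20 - 2·4²/30 - 2·(16/5)³/(6·4) = 16/375 kN·m
Load 2 — applied couple M₀=-15 kN·m at a=8/5 m (b=L-a=12/5):
  M_2 = R_Ax - M_A - M₀  [x>a] with R_A=-27/5, M_A=-9/5 = (-27/5)·(16/5) - (-9/5) - (-15) = -12/25 kN·m
Load 3 — applied couple M₀=-7 kN·m at a=4/3 m (b=L-a=8/3):
  M_3 = R_Ax - M_A - M₀  [x>a] with R_A=-7/3, M_A=0 = (-7/3)·(16/5) - 0 - (-7) = -7/15 kN·m
Superposition: M = Σ M_i = -113/125 kN·m ≈ -0.904000 kN·m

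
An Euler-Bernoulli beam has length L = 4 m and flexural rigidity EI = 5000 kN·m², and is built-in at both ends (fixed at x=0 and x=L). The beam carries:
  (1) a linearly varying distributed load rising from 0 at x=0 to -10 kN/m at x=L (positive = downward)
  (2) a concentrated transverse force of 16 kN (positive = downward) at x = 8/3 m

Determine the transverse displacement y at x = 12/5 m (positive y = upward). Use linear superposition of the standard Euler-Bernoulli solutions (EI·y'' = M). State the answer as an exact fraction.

Load 1 — triangular load w₀=-10 kN/m (0→w₀ over full span):
  y_1 = -w₀x²(L-x)²(x+2L)/(120LEI) = -(-10)·(12/5)²·(4-(12/5))²·((12/5)+2·4)/(120·4·5000) = 1248/1953125 m
Load 2 — point force P=16 kN at a=8/3 m (b=L-a=4/3):
  y_2 = -Pb²x²(3aL-(3a+b)x)/(6L³EI)  [x≤a] = -16·(4/3)²·(12/5)²·(3·(8/3)·4-(3·(8/3)+(4/3))·(12/5))/(6·4³·5000) = -64/78125 m
Superposition: y = Σ y_i = -352/1953125 m ≈ -0.000180 m

y(12/5) = -352/1953125 m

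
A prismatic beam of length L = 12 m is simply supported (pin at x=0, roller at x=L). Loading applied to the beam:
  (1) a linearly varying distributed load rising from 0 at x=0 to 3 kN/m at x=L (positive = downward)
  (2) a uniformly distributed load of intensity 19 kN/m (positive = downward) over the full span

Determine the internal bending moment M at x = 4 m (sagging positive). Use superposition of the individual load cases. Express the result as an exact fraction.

M(4) = 976/3 kN·m

Load 1 — triangular load w₀=3 kN/m (0→w₀ over full span):
  M_1 = w₀Lx/6 - w₀x³/(6L) = 3·12·4/6 - 3·4³/(6·12) = 64/3 kN·m
Load 2 — uniform load w=19 kN/m over full span:
  M_2 = wx(L-x)/2 = 19·4·(12-4)/2 = 304 kN·m
Superposition: M = Σ M_i = 976/3 kN·m ≈ 325.333333 kN·m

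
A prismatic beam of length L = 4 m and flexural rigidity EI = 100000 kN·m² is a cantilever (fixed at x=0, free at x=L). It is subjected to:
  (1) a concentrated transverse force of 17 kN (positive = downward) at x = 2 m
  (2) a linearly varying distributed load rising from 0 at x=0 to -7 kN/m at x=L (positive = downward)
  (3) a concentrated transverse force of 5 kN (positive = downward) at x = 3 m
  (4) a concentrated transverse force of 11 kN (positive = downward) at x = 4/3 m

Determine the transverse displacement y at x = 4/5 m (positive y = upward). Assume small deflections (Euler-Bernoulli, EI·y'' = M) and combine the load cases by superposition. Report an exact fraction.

Load 1 — point force P=17 kN at a=2 m (b=L-a=2):
  y_1 = -Px²(3a-x)/(6EI)  [x≤a] = -17·(4/5)²·(3·2-(4/5))/(6·100000) = -221/2343750 m
Load 2 — triangular load w₀=-7 kN/m (0→w₀ over full span):
  y_2 = (w₀Lx³/12-w₀L²x²/6-w₀x⁵/(120L))/EI = ((-7)·4·(4/5)³/12-(-7)·4²·(4/5)²/6-(-7)·(4/5)⁵/(120·4))/100000 = 15757/146484375 m
Load 3 — point force P=5 kN at a=3 m (b=L-a=1):
  y_3 = -Px²(3a-x)/(6EI)  [x≤a] = -5·(4/5)²·(3·3-(4/5))/(6·100000) = -41/937500 m
Load 4 — point force P=11 kN at a=4/3 m (b=L-a=8/3):
  y_4 = -Px²(3a-x)/(6EI)  [x≤a] = -11·(4/5)²·(3·(4/3)-(4/5))/(6·100000) = -44/1171875 m
Superposition: y = Σ y_i = -39847/585937500 m ≈ -0.000068 m

y(4/5) = -39847/585937500 m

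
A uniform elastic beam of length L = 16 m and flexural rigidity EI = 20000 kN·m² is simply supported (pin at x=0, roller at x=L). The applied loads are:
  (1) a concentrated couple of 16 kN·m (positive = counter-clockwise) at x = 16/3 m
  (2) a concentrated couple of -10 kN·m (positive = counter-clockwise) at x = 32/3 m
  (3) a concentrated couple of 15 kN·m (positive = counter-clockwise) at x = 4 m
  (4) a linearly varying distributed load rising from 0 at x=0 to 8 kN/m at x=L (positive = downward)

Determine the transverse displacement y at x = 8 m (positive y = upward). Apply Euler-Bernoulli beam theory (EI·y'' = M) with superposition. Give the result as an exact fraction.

Load 1 — applied couple M₀=16 kN·m at a=16/3 m (b=L-a=32/3):
  y_1 = (M₀x³/(6L)-M₀(x-a)²/2+C₁x)/EI  [x>a] with C₁=M₀(3b²-L²)/(6L)=128/9 = (16·8³/(6·16)-16·(8-(16/3))²/2+(128/9)·8)/20000 = 8/1125 m
Load 2 — applied couple M₀=-10 kN·m at a=32/3 m (b=L-a=16/3):
  y_2 = (M₀x³/(6L)+C₁x)/EI  [x≤a] with C₁=M₀(3b²-L²)/(6L)=160/9 = ((-10)·8³/(6·16)+(160/9)·8)/20000 = 1/225 m
Load 3 — applied couple M₀=15 kN·m at a=4 m (b=L-a=12):
  y_3 = (M₀x³/(6L)-M₀(x-a)²/2+C₁x)/EI  [x>a] with C₁=M₀(3b²-L²)/(6L)=55/2 = (15·8³/(6·16)-15·(8-4)²/2+(55/2)·8)/20000 = 9/1000 m
Load 4 — triangular load w₀=8 kN/m (0→w₀ over full span):
  y_4 = -w₀x(7L⁴-10L²x²+3x⁴)/(360LEI) = -8·8·(7·16⁴-10·16²·8²+3·8⁴)/(360·16·20000) = -64/375 m
Superposition: y = Σ y_i = -1351/9000 m ≈ -0.150111 m

y(8) = -1351/9000 m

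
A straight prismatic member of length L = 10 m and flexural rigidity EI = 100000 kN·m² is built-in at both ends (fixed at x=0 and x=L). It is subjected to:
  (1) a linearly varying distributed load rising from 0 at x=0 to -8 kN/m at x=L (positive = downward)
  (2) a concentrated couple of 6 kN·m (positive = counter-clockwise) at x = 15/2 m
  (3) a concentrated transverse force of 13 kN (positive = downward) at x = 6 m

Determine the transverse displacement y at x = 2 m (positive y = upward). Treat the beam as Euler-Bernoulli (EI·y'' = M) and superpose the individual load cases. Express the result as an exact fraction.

Load 1 — triangular load w₀=-8 kN/m (0→w₀ over full span):
  y_1 = -w₀x²(L-x)²(x+2L)/(120LEI) = -(-8)·2²·(10-2)²·(2+2·10)/(120·10·100000) = 88/234375 m
Load 2 — applied couple M₀=6 kN·m at a=15/2 m (b=L-a=5/2):
  y_2 = (R_Ax³/6 - M_Ax²/2)/EI  [x≤a] with R_A=27/40, M_A=15/8 = ((27/40)·2³/6 - (15/8)·2²/2)/100000 = -57/2000000 m
Load 3 — point force P=13 kN at a=6 m (b=L-a=4):
  y_3 = -Pb²x²(3aL-(3a+b)x)/(6L³EI)  [x≤a] = -13·4²·2²·(3·6·10-(3·6+4)·2)/(6·10³·100000) = -221/1171875 m
Superposition: y = Σ y_i = 7919/50000000 m ≈ 0.000158 m

y(2) = 7919/50000000 m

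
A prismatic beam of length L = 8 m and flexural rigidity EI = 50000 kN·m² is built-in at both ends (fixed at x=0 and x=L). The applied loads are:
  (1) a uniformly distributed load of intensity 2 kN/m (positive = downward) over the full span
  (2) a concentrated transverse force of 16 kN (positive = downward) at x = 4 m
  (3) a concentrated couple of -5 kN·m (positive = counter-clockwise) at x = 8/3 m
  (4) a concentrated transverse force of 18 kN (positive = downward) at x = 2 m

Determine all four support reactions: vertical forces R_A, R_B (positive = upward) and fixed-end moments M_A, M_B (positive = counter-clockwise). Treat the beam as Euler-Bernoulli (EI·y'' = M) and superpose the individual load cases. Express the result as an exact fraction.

R_A = 1457/48 kN, M_A = 563/12 kN·m, R_B = 943/48 kN, M_B = -421/12 kN·m

Load 1 — uniform load w=2 kN/m over full span:
  R_A = wL/2 = 2·8/2 = 8 kN
  M_A = wL²/12 = 2·8²/12 = 32/3 kN·m
  R_B = wL/2 = 2·8/2 = 8 kN
  M_B = -wL²/12 = -2·8²/12 = -32/3 kN·m
Load 2 — point force P=16 kN at a=4 m (b=L-a=4):
  R_A = Pb²(3a+b)/L³ = 16·4²·(3·4+4)/8³ = 8 kN
  M_A = Pab²/L² = 16·4·4²/8² = 16 kN·m
  R_B = Pa²(a+3b)/L³ = 16·4²·(4+3·4)/8³ = 8 kN
  M_B = -Pa²b/L² = -16·4²·4/8² = -16 kN·m
Load 3 — applied couple M₀=-5 kN·m at a=8/3 m (b=L-a=16/3):
  R_A = 6M₀ab/L³ = 6·(-5)·(8/3)·(16/3)/8³ = -5/6 kN
  M_A = M₀b(2a-b)/L² = (-5)·(16/3)·(2·(8/3)-(16/3))/8² = 0 kN·m
  R_B = -6M₀ab/L³ = -6·(-5)·(8/3)·(16/3)/8³ = 5/6 kN
  M_B = M₀a(2b-a)/L² = (-5)·(8/3)·(2·(16/3)-(8/3))/8² = -5/3 kN·m
Load 4 — point force P=18 kN at a=2 m (b=L-a=6):
  R_A = Pb²(3a+b)/L³ = 18·6²·(3·2+6)/8³ = 243/16 kN
  M_A = Pab²/L² = 18·2·6²/8² = 81/4 kN·m
  R_B = Pa²(a+3b)/L³ = 18·2²·(2+3·6)/8³ = 45/16 kN
  M_B = -Pa²b/L² = -18·2²·6/8² = -27/4 kN·m
Superposition: R_A = 1457/48 kN, M_A = 563/12 kN·m, R_B = 943/48 kN, M_B = -421/12 kN·m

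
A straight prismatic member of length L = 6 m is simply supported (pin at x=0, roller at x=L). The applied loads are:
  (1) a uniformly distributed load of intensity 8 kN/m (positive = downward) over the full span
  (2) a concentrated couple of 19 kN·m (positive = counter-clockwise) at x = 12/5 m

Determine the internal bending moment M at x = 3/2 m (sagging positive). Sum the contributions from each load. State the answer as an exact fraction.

M(3/2) = 127/4 kN·m

Load 1 — uniform load w=8 kN/m over full span:
  M_1 = wx(L-x)/2 = 8·(3/2)·(6-(3/2))/2 = 27 kN·m
Load 2 — applied couple M₀=19 kN·m at a=12/5 m (b=L-a=18/5):
  M_2 = M₀x/L  [x≤a] = 19·(3/2)/6 = 19/4 kN·m
Superposition: M = Σ M_i = 127/4 kN·m ≈ 31.750000 kN·m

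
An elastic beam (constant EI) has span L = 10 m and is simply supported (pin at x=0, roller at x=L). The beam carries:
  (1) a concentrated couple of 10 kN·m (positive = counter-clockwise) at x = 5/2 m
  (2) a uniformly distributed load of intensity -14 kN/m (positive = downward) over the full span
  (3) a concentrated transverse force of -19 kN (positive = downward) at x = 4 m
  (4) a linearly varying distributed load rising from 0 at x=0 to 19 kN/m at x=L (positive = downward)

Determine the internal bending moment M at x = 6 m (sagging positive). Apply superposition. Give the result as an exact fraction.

Load 1 — applied couple M₀=10 kN·m at a=5/2 m (b=L-a=15/2):
  M_1 = M₀x/L - M₀  [x>a] = 10·6/10 - 10 = -4 kN·m
Load 2 — uniform load w=-14 kN/m over full span:
  M_2 = wx(L-x)/2 = (-14)·6·(10-6)/2 = -168 kN·m
Load 3 — point force P=-19 kN at a=4 m (b=L-a=6):
  M_3 = Pa(L-x)/L  [x>a] = (-19)·4·(10-6)/10 = -152/5 kN·m
Load 4 — triangular load w₀=19 kN/m (0→w₀ over full span):
  M_4 = w₀Lx/6 - w₀x³/(6L) = 19·10·6/6 - 19·6³/(6·10) = 608/5 kN·m
Superposition: M = Σ M_i = -404/5 kN·m ≈ -80.800000 kN·m

M(6) = -404/5 kN·m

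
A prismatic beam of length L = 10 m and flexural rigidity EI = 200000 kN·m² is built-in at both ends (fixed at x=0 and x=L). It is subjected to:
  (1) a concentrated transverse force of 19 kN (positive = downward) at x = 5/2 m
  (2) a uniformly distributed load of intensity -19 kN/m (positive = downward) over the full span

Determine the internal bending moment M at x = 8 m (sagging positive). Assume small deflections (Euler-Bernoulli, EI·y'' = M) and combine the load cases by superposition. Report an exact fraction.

Load 1 — point force P=19 kN at a=5/2 m (b=L-a=15/2):
  M_1 = Pa²(a+3b)(L-x)/L³ - Pa²b/L²  [x>a] = 19·(5/2)²·((5/2)+3·(15/2))·(10-8)/10³ - 19·(5/2)²·(15/2)/10² = -95/32 kN·m
Load 2 — uniform load w=-19 kN/m over full span:
  M_2 = wLx/2 - wL²/12 - wx²/2 = (-19)·10·8/2 - (-19)·10²/12 - (-19)·8²/2 = 19/3 kN·m
Superposition: M = Σ M_i = 323/96 kN·m ≈ 3.364583 kN·m

M(8) = 323/96 kN·m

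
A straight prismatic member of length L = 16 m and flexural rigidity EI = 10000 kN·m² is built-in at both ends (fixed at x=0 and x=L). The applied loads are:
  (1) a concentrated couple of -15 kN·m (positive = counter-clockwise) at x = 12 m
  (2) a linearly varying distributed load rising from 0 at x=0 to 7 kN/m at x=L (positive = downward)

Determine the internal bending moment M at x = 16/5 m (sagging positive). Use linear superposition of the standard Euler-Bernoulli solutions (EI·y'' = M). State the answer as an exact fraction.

Load 1 — applied couple M₀=-15 kN·m at a=12 m (b=L-a=4):
  M_1 = R_Ax - M_A  [x≤a] with R_A=-135/128, M_A=-75/16 = (-135/128)·(16/5) - (-75/16) = 21/16 kN·m
Load 2 — triangular load w₀=7 kN/m (0→w₀ over full span):
  M_2 = 3w₀Lx/20 - w₀L²/30 - w₀x³/(6L) = 3·7·16·(16/5)/20 - 7·16²/30 - 7·(16/5)³/(6·16) = -3136/375 kN·m
Superposition: M = Σ M_i = -42301/6000 kN·m ≈ -7.050167 kN·m

M(16/5) = -42301/6000 kN·m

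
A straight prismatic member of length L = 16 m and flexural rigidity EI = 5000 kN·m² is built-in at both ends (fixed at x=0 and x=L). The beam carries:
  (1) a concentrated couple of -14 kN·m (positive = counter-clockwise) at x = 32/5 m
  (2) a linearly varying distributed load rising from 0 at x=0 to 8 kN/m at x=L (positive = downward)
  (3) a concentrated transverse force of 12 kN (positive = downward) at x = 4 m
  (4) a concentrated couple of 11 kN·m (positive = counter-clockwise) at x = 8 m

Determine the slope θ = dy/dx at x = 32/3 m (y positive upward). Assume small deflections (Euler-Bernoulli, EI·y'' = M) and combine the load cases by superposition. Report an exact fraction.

Load 1 — applied couple M₀=-14 kN·m at a=32/5 m (b=L-a=48/5):
  θ_1 = (R_Ax²/2 - M_Ax - M₀(x-a))/EI  [x>a] with R_A=-63/50, M_A=-42/25 = ((-63/50)·(32/3)²/2 - (-42/25)·(32/3) - (-14)·((32/3)-(32/5)))/5000 = 56/46875 rad
Load 2 — triangular load w₀=8 kN/m (0→w₀ over full span):
  θ_2 = -w₀(2x(L-x)(L-2x)(x+2L)+x²(L-x)²)/(120LEI) = -8·(2·(32/3)·(16-(32/3))·(16-2·(32/3))·((32/3)+2·16)+(32/3)²·(16-(32/3))²)/(120·16·5000) = 14336/759375 rad
Load 3 — point force P=12 kN at a=4 m (b=L-a=12):
  θ_3 = Pa²(L-x)(2bL-(3b+a)(L-x))/(2L³EI)  [x>a] = 12·4²·(16-(32/3))·(2·12·16-(3·12+4)·(16-(32/3)))/(2·16³·5000) = 8/1875 rad
Load 4 — applied couple M₀=11 kN·m at a=8 m (b=L-a=8):
  θ_4 = (R_Ax²/2 - M_Ax - M₀(x-a))/EI  [x>a] with R_A=33/32, M_A=11/4 = ((33/32)·(32/3)²/2 - (11/4)·(32/3) - 11·((32/3)-8))/5000 = 0 rad
Superposition: θ = Σ θ_i = 92416/3796875 rad ≈ 0.024340 rad

θ(32/3) = 92416/3796875 rad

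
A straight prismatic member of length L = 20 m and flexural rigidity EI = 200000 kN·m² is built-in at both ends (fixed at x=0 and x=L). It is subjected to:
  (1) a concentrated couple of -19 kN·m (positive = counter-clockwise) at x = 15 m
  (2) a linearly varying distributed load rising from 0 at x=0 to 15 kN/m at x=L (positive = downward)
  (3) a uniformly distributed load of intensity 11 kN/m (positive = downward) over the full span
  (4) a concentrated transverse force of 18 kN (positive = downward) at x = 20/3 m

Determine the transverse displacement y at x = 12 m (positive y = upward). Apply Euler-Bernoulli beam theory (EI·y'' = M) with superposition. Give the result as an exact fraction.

y(12) = -135983/3600000 m

Load 1 — applied couple M₀=-19 kN·m at a=15 m (b=L-a=5):
  y_1 = (R_Ax³/6 - M_Ax²/2)/EI  [x≤a] with R_A=-171/160, M_A=-95/16 = ((-171/160)·12³/6 - (-95/16)·12²/2)/200000 = 1197/2000000 m
Load 2 — triangular load w₀=15 kN/m (0→w₀ over full span):
  y_2 = -w₀x²(L-x)²(x+2L)/(120LEI) = -15·12²·(20-12)²·(12+2·20)/(120·20·200000) = -234/15625 m
Load 3 — uniform load w=11 kN/m over full span:
  y_3 = -wx²(L-x)²/(24EI) = -11·12²·(20-12)²/(24·200000) = -66/3125 m
Load 4 — point force P=18 kN at a=20/3 m (b=L-a=40/3):
  y_4 = -Pa²(L-x)²(3bL-(3b+a)(L-x))/(6L³EI)  [x>a] = -18·(20/3)²·(20-12)²·(3·(40/3)·20-(3·(40/3)+(20/3))·(20-12))/(6·20³·200000) = -64/28125 m
Superposition: y = Σ y_i = -135983/3600000 m ≈ -0.037773 m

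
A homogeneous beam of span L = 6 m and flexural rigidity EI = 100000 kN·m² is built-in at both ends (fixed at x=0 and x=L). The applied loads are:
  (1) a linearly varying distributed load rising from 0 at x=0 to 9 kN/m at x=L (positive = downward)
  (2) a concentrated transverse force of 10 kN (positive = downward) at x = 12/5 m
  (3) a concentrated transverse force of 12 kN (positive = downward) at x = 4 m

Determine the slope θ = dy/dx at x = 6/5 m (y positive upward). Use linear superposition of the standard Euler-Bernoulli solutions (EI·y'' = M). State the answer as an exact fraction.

θ(6/5) = -107/625000 rad

Load 1 — triangular load w₀=9 kN/m (0→w₀ over full span):
  θ_1 = -w₀(2x(L-x)(L-2x)(x+2L)+x²(L-x)²)/(120LEI) = -9·(2·(6/5)·(6-(6/5))·(6-2·(6/5))·((6/5)+2·6)+(6/5)²·(6-(6/5))²)/(120·6·100000) = -567/7812500 rad
Load 2 — point force P=10 kN at a=12/5 m (b=L-a=18/5):
  θ_2 = -Pb²x(2aL-(3a+b)x)/(2L³EI)  [x≤a] = -10·(18/5)²·(6/5)·(2·(12/5)·6-(3·(12/5)+(18/5))·(6/5))/(2·6³·100000) = -891/15625000 rad
Load 3 — point force P=12 kN at a=4 m (b=L-a=2):
  θ_3 = -Pb²x(2aL-(3a+b)x)/(2L³EI)  [x≤a] = -12·2²·(6/5)·(2·4·6-(3·4+2)·(6/5))/(2·6³·100000) = -13/312500 rad
Superposition: θ = Σ θ_i = -107/625000 rad ≈ -0.000171 rad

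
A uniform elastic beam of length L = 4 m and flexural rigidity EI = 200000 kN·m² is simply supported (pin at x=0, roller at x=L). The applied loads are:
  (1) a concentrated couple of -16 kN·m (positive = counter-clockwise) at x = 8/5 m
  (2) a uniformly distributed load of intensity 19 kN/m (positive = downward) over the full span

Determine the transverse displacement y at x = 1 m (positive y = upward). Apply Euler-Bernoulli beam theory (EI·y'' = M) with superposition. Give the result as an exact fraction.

y(1) = -9329/40000000 m

Load 1 — applied couple M₀=-16 kN·m at a=8/5 m (b=L-a=12/5):
  y_1 = (M₀x³/(6L)+C₁x)/EI  [x≤a] with C₁=M₀(3b²-L²)/(6L)=-64/75 = ((-16)·1³/(6·4)+(-64/75)·1)/200000 = -19/2500000 m
Load 2 — uniform load w=19 kN/m over full span:
  y_2 = -wx(L³-2Lx²+x³)/(24EI) = -19·1·(4³-2·4·1²+1³)/(24·200000) = -361/1600000 m
Superposition: y = Σ y_i = -9329/40000000 m ≈ -0.000233 m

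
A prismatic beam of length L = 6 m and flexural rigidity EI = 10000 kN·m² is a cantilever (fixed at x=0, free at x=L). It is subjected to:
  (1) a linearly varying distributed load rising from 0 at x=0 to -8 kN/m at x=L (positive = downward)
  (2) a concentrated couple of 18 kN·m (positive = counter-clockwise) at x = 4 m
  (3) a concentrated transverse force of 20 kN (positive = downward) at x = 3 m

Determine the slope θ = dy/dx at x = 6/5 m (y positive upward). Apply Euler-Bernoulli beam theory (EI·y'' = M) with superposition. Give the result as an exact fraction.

Load 1 — triangular load w₀=-8 kN/m (0→w₀ over full span):
  θ_1 = (w₀Lx²/4-w₀L²x/3-w₀x⁴/(24L))/EI = ((-8)·6·(6/5)²/4-(-8)·6²·(6/5)/3-(-8)·(6/5)⁴/(24·6))/10000 = 7659/781250 rad
Load 2 — applied couple M₀=18 kN·m at a=4 m (b=L-a=2):
  θ_2 = M₀x/EI  [x≤a] = 18·(6/5)/10000 = 27/12500 rad
Load 3 — point force P=20 kN at a=3 m (b=L-a=3):
  θ_3 = -Px(2a-x)/(2EI)  [x≤a] = -20·(6/5)·(2·3-(6/5))/(2·10000) = -18/3125 rad
Superposition: θ = Σ θ_i = 9693/1562500 rad ≈ 0.006204 rad

θ(6/5) = 9693/1562500 rad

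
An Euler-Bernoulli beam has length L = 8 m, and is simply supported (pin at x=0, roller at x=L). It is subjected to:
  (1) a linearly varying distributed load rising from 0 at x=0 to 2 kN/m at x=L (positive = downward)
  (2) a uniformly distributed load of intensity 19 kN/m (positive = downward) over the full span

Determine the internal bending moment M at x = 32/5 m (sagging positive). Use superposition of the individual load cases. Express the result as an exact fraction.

Load 1 — triangular load w₀=2 kN/m (0→w₀ over full span):
  M_1 = w₀Lx/6 - w₀x³/(6L) = 2·8·(32/5)/6 - 2·(32/5)³/(6·8) = 768/125 kN·m
Load 2 — uniform load w=19 kN/m over full span:
  M_2 = wx(L-x)/2 = 19·(32/5)·(8-(32/5))/2 = 2432/25 kN·m
Superposition: M = Σ M_i = 12928/125 kN·m ≈ 103.424000 kN·m

M(32/5) = 12928/125 kN·m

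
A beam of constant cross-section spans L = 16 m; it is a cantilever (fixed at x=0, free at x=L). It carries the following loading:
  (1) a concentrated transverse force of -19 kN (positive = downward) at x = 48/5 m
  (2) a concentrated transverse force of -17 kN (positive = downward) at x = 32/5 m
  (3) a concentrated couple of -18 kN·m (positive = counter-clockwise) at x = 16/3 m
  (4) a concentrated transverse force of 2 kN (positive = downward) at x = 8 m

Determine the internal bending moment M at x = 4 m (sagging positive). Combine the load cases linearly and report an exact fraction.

M(4) = 606/5 kN·m

Load 1 — point force P=-19 kN at a=48/5 m (b=L-a=32/5):
  M_1 = -P(a-x)  [x≤a] = -(-19)·((48/5)-4) = 532/5 kN·m
Load 2 — point force P=-17 kN at a=32/5 m (b=L-a=48/5):
  M_2 = -P(a-x)  [x≤a] = -(-17)·((32/5)-4) = 204/5 kN·m
Load 3 — applied couple M₀=-18 kN·m at a=16/3 m (b=L-a=32/3):
  M_3 = M₀  [x≤a] = (-18) = -18 kN·m
Load 4 — point force P=2 kN at a=8 m (b=L-a=8):
  M_4 = -P(a-x)  [x≤a] = -2·(8-4) = -8 kN·m
Superposition: M = Σ M_i = 606/5 kN·m ≈ 121.200000 kN·m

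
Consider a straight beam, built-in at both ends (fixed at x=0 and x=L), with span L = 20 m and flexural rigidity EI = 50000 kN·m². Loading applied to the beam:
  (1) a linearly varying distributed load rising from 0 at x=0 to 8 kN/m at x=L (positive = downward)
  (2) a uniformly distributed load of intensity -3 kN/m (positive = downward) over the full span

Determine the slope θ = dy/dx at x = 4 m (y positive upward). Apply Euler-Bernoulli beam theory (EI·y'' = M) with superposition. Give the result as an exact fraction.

Load 1 — triangular load w₀=8 kN/m (0→w₀ over full span):
  θ_1 = -w₀(2x(L-x)(L-2x)(x+2L)+x²(L-x)²)/(120LEI) = -8·(2·4·(20-4)·(20-2·4)·(4+2·20)+4²·(20-4)²)/(120·20·50000) = -224/46875 rad
Load 2 — uniform load w=-3 kN/m over full span:
  θ_2 = -wx(L-x)(L-2x)/(12EI) = -(-3)·4·(20-4)·(20-2·4)/(12·50000) = 12/3125 rad
Superposition: θ = Σ θ_i = -44/46875 rad ≈ -0.000939 rad

θ(4) = -44/46875 rad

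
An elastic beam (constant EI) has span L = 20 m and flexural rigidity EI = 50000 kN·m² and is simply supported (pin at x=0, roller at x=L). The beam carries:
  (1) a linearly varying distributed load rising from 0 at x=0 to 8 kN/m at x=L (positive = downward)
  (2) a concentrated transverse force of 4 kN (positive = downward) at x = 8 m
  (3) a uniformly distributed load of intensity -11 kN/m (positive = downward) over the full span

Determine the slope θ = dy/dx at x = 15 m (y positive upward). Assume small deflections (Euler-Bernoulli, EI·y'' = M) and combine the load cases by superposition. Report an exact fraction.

Load 1 — triangular load w₀=8 kN/m (0→w₀ over full span):
  θ_1 = -w₀(7L⁴-30L²x²+15x⁴)/(360LEI) = -8·(7·20⁴-30·20²·15²+15·15⁴)/(360·20·50000) = 1313/72000 rad
Load 2 — point force P=4 kN at a=8 m (b=L-a=12):
  θ_2 = -Pa(2L²-6Lx+3x²+a²)/(6LEI)  [x>a] = -4·8·(2·20²-6·20·15+3·15²+8²)/(6·20·50000) = 87/62500 rad
Load 3 — uniform load w=-11 kN/m over full span:
  θ_3 = -w(L³-6Lx²+4x³)/(24EI) = -(-11)·(20³-6·20·15²+4·15³)/(24·50000) = -121/2400 rad
Superposition: θ = Σ θ_i = -277097/9000000 rad ≈ -0.030789 rad

θ(15) = -277097/9000000 rad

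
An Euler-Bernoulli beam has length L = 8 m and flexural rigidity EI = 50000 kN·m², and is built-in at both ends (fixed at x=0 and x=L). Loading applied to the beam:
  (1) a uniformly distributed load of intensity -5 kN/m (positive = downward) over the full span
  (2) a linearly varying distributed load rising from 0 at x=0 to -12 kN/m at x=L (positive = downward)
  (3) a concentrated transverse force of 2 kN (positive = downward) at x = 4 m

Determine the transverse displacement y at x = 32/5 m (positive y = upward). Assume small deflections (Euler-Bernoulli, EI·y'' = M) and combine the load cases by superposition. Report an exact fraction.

y(32/5) = 48172/48828125 m

Load 1 — uniform load w=-5 kN/m over full span:
  y_1 = -wx²(L-x)²/(24EI) = -(-5)·(32/5)²·(8-(32/5))²/(24·50000) = 512/1171875 m
Load 2 — triangular load w₀=-12 kN/m (0→w₀ over full span):
  y_2 = -w₀x²(L-x)²(x+2L)/(120LEI) = -(-12)·(32/5)²·(8-(32/5))²·((32/5)+2·8)/(120·8·50000) = 28672/48828125 m
Load 3 — point force P=2 kN at a=4 m (b=L-a=4):
  y_3 = -Pa²(L-x)²(3bL-(3b+a)(L-x))/(6L³EI)  [x>a] = -2·4²·(8-(32/5))²·(3·4·8-(3·4+4)·(8-(32/5)))/(6·8³·50000) = -44/1171875 m
Superposition: y = Σ y_i = 48172/48828125 m ≈ 0.000987 m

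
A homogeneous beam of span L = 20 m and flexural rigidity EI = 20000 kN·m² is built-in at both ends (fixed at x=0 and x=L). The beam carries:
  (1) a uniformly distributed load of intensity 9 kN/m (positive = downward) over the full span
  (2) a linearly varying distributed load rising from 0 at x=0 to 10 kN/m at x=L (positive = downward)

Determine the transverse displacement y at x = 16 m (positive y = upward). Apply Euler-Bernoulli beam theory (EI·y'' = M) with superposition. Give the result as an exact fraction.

Load 1 — uniform load w=9 kN/m over full span:
  y_1 = -wx²(L-x)²/(24EI) = -9·16²·(20-16)²/(24·20000) = -48/625 m
Load 2 — triangular load w₀=10 kN/m (0→w₀ over full span):
  y_2 = -w₀x²(L-x)²(x+2L)/(120LEI) = -10·16²·(20-16)²·(16+2·20)/(120·20·20000) = -448/9375 m
Superposition: y = Σ y_i = -1168/9375 m ≈ -0.124587 m

y(16) = -1168/9375 m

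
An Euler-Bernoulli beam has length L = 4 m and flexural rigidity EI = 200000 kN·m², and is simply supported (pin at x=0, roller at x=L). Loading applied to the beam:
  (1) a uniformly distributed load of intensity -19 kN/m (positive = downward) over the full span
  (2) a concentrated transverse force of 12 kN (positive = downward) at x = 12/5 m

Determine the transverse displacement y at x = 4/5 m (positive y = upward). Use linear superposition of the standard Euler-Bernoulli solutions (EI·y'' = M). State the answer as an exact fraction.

y(4/5) = 862/5859375 m

Load 1 — uniform load w=-19 kN/m over full span:
  y_1 = -wx(L³-2Lx²+x³)/(24EI) = -(-19)·(4/5)·(4³-2·4·(4/5)²+(4/5)³)/(24·200000) = 1102/5859375 m
Load 2 — point force P=12 kN at a=12/5 m (b=L-a=8/5):
  y_2 = -Pbx(L²-b²-x²)/(6LEI)  [x≤a] = -12·(8/5)·(4/5)·(4²-(8/5)²-(4/5)²)/(6·4·200000) = -16/390625 m
Superposition: y = Σ y_i = 862/5859375 m ≈ 0.000147 m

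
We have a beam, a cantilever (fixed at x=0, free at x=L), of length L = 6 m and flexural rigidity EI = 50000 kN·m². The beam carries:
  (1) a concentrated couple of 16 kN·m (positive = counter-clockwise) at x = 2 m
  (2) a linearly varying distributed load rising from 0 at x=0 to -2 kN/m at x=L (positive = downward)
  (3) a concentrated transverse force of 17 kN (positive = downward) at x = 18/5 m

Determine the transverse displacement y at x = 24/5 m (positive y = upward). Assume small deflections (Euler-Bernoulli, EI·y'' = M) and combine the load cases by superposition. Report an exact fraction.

y(24/5) = -398477/195312500 m

Load 1 — applied couple M₀=16 kN·m at a=2 m (b=L-a=4):
  y_1 = M₀a(2x-a)/(2EI)  [x>a] = 16·2·(2·(24/5)-2)/(2·50000) = 38/15625 m
Load 2 — triangular load w₀=-2 kN/m (0→w₀ over full span):
  y_2 = (w₀Lx³/12-w₀L²x²/6-w₀x⁵/(120L))/EI = ((-2)·6·(24/5)³/12-(-2)·6²·(24/5)²/6-(-2)·(24/5)⁵/(120·6))/50000 = 168912/48828125 m
Load 3 — point force P=17 kN at a=18/5 m (b=L-a=12/5):
  y_3 = -Pa²(3x-a)/(6EI)  [x>a] = -17·(18/5)²·(3·(24/5)-(18/5))/(6·50000) = -12393/1562500 m
Superposition: y = Σ y_i = -398477/195312500 m ≈ -0.002040 m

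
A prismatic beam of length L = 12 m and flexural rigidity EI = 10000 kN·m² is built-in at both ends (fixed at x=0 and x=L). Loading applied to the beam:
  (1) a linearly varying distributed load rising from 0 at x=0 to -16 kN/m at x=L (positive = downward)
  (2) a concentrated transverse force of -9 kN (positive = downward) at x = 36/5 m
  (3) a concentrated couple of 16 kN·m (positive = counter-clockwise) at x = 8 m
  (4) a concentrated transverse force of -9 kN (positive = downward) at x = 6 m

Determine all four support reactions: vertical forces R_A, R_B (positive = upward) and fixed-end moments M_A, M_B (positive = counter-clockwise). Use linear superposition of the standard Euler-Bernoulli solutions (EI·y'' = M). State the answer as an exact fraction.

Load 1 — triangular load w₀=-16 kN/m (0→w₀ over full span):
  R_A = 3w₀L/20 = 3·(-16)·12/20 = -144/5 kN
  M_A = w₀L²/30 = (-16)·12²/30 = -384/5 kN·m
  R_B = 7w₀L/20 = 7·(-16)·12/20 = -336/5 kN
  M_B = -w₀L²/20 = -(-16)·12²/20 = 576/5 kN·m
Load 2 — point force P=-9 kN at a=36/5 m (b=L-a=24/5):
  R_A = Pb²(3a+b)/L³ = (-9)·(24/5)²·(3·(36/5)+(24/5))/12³ = -396/125 kN
  M_A = Pab²/L² = (-9)·(36/5)·(24/5)²/12² = -1296/125 kN·m
  R_B = Pa²(a+3b)/L³ = (-9)·(36/5)²·((36/5)+3·(24/5))/12³ = -729/125 kN
  M_B = -Pa²b/L² = -(-9)·(36/5)²·(24/5)/12² = 1944/125 kN·m
Load 3 — applied couple M₀=16 kN·m at a=8 m (b=L-a=4):
  R_A = 6M₀ab/L³ = 6·16·8·4/12³ = 16/9 kN
  M_A = M₀b(2a-b)/L² = 16·4·(2·8-4)/12² = 16/3 kN·m
  R_B = -6M₀ab/L³ = -6·16·8·4/12³ = -16/9 kN
  M_B = M₀a(2b-a)/L² = 16·8·(2·4-8)/12² = 0 kN·m
Load 4 — point force P=-9 kN at a=6 m (b=L-a=6):
  R_A = Pb²(3a+b)/L³ = (-9)·6²·(3·6+6)/12³ = -9/2 kN
  M_A = Pab²/L² = (-9)·6·6²/12² = -27/2 kN·m
  R_B = Pa²(a+3b)/L³ = (-9)·6²·(6+3·6)/12³ = -9/2 kN
  M_B = -Pa²b/L² = -(-9)·6²·6/12² = 27/2 kN·m
Superposition: R_A = -78053/2250 kN, M_A = -71501/750 kN·m, R_B = -178447/2250 kN, M_B = 36063/250 kN·m

R_A = -78053/2250 kN, M_A = -71501/750 kN·m, R_B = -178447/2250 kN, M_B = 36063/250 kN·m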